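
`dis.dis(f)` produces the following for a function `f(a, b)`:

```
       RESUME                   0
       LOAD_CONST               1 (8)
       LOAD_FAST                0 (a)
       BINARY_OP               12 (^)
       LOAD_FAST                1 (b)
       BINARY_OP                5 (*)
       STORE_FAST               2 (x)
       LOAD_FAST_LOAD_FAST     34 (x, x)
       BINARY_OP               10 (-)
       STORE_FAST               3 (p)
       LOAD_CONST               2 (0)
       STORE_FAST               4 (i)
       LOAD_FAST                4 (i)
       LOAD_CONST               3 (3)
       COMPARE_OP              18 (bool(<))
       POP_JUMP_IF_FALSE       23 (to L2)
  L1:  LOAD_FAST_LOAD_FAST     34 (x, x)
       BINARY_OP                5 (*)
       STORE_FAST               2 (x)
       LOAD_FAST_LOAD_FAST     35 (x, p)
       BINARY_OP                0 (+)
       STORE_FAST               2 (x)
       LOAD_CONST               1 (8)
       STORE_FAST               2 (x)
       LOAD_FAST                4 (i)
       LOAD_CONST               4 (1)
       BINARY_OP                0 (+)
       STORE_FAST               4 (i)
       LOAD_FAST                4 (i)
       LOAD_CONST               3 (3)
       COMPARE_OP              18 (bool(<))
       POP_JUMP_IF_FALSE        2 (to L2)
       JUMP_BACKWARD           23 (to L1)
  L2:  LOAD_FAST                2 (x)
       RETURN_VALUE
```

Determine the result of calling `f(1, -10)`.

8

LOAD_CONST → push 8. Stack: [8]
LOAD_FAST a → push 1. Stack: [8, 1]
BINARY_OP ^ → 8 ^ 1 = 9. Stack: [9]
LOAD_FAST b → push -10. Stack: [9, -10]
BINARY_OP * → 9 * -10 = -90. Stack: [-90]
STORE_FAST x → x=-90. Stack: []
LOAD_FAST_LOAD_FAST x,x → push -90,-90. Stack: [-90, -90]
BINARY_OP - → -90 - -90 = 0. Stack: [0]
STORE_FAST p → p=0. Stack: []
LOAD_CONST → push 0. Stack: [0]
STORE_FAST i → i=0. Stack: []
LOAD_FAST i → push 0. Stack: [0]
LOAD_CONST → push 3. Stack: [0, 3]
COMPARE_OP bool(<) → 0 vs 3 = True. Stack: [True]
POP_JUMP_IF_FALSE → pop True; no jump. Stack: []
LOAD_FAST_LOAD_FAST x,x → push -90,-90. Stack: [-90, -90]
BINARY_OP * → -90 * -90 = 8100. Stack: [8100]
STORE_FAST x → x=8100. Stack: []
LOAD_FAST_LOAD_FAST x,p → push 8100,0. Stack: [8100, 0]
BINARY_OP + → 8100 + 0 = 8100. Stack: [8100]
STORE_FAST x → x=8100. Stack: []
LOAD_CONST → push 8. Stack: [8]
STORE_FAST x → x=8. Stack: []
LOAD_FAST i → push 0. Stack: [0]
LOAD_CONST → push 1. Stack: [0, 1]
BINARY_OP + → 0 + 1 = 1. Stack: [1]
STORE_FAST i → i=1. Stack: []
LOAD_FAST i → push 1. Stack: [1]
LOAD_CONST → push 3. Stack: [1, 3]
COMPARE_OP bool(<) → 1 vs 3 = True. Stack: [True]
POP_JUMP_IF_FALSE → pop True; no jump. Stack: []
LOAD_FAST_LOAD_FAST x,x → push 8,8. Stack: [8, 8]
BINARY_OP * → 8 * 8 = 64. Stack: [64]
STORE_FAST x → x=64. Stack: []
LOAD_FAST_LOAD_FAST x,p → push 64,0. Stack: [64, 0]
BINARY_OP + → 64 + 0 = 64. Stack: [64]
STORE_FAST x → x=64. Stack: []
LOAD_CONST → push 8. Stack: [8]
STORE_FAST x → x=8. Stack: []
LOAD_FAST i → push 1. Stack: [1]
LOAD_CONST → push 1. Stack: [1, 1]
BINARY_OP + → 1 + 1 = 2. Stack: [2]
STORE_FAST i → i=2. Stack: []
LOAD_FAST i → push 2. Stack: [2]
LOAD_CONST → push 3. Stack: [2, 3]
COMPARE_OP bool(<) → 2 vs 3 = True. Stack: [True]
POP_JUMP_IF_FALSE → pop True; no jump. Stack: []
LOAD_FAST_LOAD_FAST x,x → push 8,8. Stack: [8, 8]
BINARY_OP * → 8 * 8 = 64. Stack: [64]
STORE_FAST x → x=64. Stack: []
LOAD_FAST_LOAD_FAST x,p → push 64,0. Stack: [64, 0]
BINARY_OP + → 64 + 0 = 64. Stack: [64]
STORE_FAST x → x=64. Stack: []
LOAD_CONST → push 8. Stack: [8]
STORE_FAST x → x=8. Stack: []
LOAD_FAST i → push 2. Stack: [2]
LOAD_CONST → push 1. Stack: [2, 1]
BINARY_OP + → 2 + 1 = 3. Stack: [3]
STORE_FAST i → i=3. Stack: []
LOAD_FAST i → push 3. Stack: [3]
LOAD_CONST → push 3. Stack: [3, 3]
COMPARE_OP bool(<) → 3 vs 3 = False. Stack: [False]
POP_JUMP_IF_FALSE → pop False; jump. Stack: []
LOAD_FAST x → push 8. Stack: [8]
RETURN_VALUE → return 8.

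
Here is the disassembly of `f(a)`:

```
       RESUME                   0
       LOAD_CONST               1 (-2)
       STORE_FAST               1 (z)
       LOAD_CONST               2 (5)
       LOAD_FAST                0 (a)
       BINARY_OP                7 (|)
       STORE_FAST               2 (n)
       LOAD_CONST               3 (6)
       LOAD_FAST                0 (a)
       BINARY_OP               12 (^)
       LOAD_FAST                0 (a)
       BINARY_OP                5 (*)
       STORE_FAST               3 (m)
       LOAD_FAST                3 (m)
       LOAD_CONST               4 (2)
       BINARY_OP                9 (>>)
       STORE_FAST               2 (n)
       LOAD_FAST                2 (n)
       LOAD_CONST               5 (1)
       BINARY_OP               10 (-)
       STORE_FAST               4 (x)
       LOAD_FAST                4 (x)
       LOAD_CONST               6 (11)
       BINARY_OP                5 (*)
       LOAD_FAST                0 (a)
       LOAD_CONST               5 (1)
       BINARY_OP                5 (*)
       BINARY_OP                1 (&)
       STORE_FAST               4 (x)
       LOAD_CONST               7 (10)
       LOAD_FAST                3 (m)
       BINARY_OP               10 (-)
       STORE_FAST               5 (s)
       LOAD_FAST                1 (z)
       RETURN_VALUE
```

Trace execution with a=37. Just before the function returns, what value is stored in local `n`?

LOAD_CONST → push -2. Stack: [-2]
STORE_FAST z → z=-2. Stack: []
LOAD_CONST → push 5. Stack: [5]
LOAD_FAST a → push 37. Stack: [5, 37]
BINARY_OP | → 5 | 37 = 37. Stack: [37]
STORE_FAST n → n=37. Stack: []
LOAD_CONST → push 6. Stack: [6]
LOAD_FAST a → push 37. Stack: [6, 37]
BINARY_OP ^ → 6 ^ 37 = 35. Stack: [35]
LOAD_FAST a → push 37. Stack: [35, 37]
BINARY_OP * → 35 * 37 = 1295. Stack: [1295]
STORE_FAST m → m=1295. Stack: []
LOAD_FAST m → push 1295. Stack: [1295]
LOAD_CONST → push 2. Stack: [1295, 2]
BINARY_OP >> → 1295 >> 2 = 323. Stack: [323]
STORE_FAST n → n=323. Stack: []
LOAD_FAST n → push 323. Stack: [323]
LOAD_CONST → push 1. Stack: [323, 1]
BINARY_OP - → 323 - 1 = 322. Stack: [322]
STORE_FAST x → x=322. Stack: []
LOAD_FAST x → push 322. Stack: [322]
LOAD_CONST → push 11. Stack: [322, 11]
BINARY_OP * → 322 * 11 = 3542. Stack: [3542]
LOAD_FAST a → push 37. Stack: [3542, 37]
LOAD_CONST → push 1. Stack: [3542, 37, 1]
BINARY_OP * → 37 * 1 = 37. Stack: [3542, 37]
BINARY_OP & → 3542 & 37 = 4. Stack: [4]
STORE_FAST x → x=4. Stack: []
LOAD_CONST → push 10. Stack: [10]
LOAD_FAST m → push 1295. Stack: [10, 1295]
BINARY_OP - → 10 - 1295 = -1285. Stack: [-1285]
STORE_FAST s → s=-1285. Stack: []
LOAD_FAST z → push -2. Stack: [-2]
RETURN_VALUE → return -2.

323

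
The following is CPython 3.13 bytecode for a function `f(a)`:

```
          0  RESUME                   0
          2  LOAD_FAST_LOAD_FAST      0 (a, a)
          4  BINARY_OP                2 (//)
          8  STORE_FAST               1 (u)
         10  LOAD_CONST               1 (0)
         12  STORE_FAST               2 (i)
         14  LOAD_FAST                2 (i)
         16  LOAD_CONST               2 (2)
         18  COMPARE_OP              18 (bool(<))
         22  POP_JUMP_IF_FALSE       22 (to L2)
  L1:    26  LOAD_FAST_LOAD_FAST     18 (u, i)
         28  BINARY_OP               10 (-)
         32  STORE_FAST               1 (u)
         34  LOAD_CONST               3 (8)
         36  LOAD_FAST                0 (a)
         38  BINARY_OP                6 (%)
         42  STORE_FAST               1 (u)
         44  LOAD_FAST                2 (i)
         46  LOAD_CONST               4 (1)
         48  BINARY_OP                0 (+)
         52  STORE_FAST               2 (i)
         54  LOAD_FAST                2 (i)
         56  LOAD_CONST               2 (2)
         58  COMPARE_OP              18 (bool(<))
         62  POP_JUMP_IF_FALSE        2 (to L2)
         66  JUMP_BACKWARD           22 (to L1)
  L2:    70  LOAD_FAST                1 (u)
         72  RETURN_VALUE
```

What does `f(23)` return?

8

LOAD_FAST_LOAD_FAST a,a → push 23,23. Stack: [23, 23]
BINARY_OP // → 23 // 23 = 1. Stack: [1]
STORE_FAST u → u=1. Stack: []
LOAD_CONST → push 0. Stack: [0]
STORE_FAST i → i=0. Stack: []
LOAD_FAST i → push 0. Stack: [0]
LOAD_CONST → push 2. Stack: [0, 2]
COMPARE_OP bool(<) → 0 vs 2 = True. Stack: [True]
POP_JUMP_IF_FALSE → pop True; no jump. Stack: []
LOAD_FAST_LOAD_FAST u,i → push 1,0. Stack: [1, 0]
BINARY_OP - → 1 - 0 = 1. Stack: [1]
STORE_FAST u → u=1. Stack: []
LOAD_CONST → push 8. Stack: [8]
LOAD_FAST a → push 23. Stack: [8, 23]
BINARY_OP % → 8 % 23 = 8. Stack: [8]
STORE_FAST u → u=8. Stack: []
LOAD_FAST i → push 0. Stack: [0]
LOAD_CONST → push 1. Stack: [0, 1]
BINARY_OP + → 0 + 1 = 1. Stack: [1]
STORE_FAST i → i=1. Stack: []
LOAD_FAST i → push 1. Stack: [1]
LOAD_CONST → push 2. Stack: [1, 2]
COMPARE_OP bool(<) → 1 vs 2 = True. Stack: [True]
POP_JUMP_IF_FALSE → pop True; no jump. Stack: []
LOAD_FAST_LOAD_FAST u,i → push 8,1. Stack: [8, 1]
BINARY_OP - → 8 - 1 = 7. Stack: [7]
STORE_FAST u → u=7. Stack: []
LOAD_CONST → push 8. Stack: [8]
LOAD_FAST a → push 23. Stack: [8, 23]
BINARY_OP % → 8 % 23 = 8. Stack: [8]
STORE_FAST u → u=8. Stack: []
LOAD_FAST i → push 1. Stack: [1]
LOAD_CONST → push 1. Stack: [1, 1]
BINARY_OP + → 1 + 1 = 2. Stack: [2]
STORE_FAST i → i=2. Stack: []
LOAD_FAST i → push 2. Stack: [2]
LOAD_CONST → push 2. Stack: [2, 2]
COMPARE_OP bool(<) → 2 vs 2 = False. Stack: [False]
POP_JUMP_IF_FALSE → pop False; jump. Stack: []
LOAD_FAST u → push 8. Stack: [8]
RETURN_VALUE → return 8.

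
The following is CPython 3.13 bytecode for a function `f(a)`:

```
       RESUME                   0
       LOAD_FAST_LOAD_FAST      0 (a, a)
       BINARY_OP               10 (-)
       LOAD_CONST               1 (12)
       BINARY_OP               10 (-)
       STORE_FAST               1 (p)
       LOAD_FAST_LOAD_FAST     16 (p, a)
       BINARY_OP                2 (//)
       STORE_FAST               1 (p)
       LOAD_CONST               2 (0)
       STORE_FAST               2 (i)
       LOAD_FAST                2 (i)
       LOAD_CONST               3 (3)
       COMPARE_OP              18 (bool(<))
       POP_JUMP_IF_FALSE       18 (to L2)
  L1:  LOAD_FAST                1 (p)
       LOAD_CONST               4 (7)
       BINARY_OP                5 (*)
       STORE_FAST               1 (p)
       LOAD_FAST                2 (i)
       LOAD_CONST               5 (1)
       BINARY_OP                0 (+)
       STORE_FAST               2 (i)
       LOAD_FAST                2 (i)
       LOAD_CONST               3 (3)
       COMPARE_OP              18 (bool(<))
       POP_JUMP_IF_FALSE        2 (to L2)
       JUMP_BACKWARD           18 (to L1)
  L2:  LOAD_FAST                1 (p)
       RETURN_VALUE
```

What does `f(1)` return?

LOAD_FAST_LOAD_FAST a,a → push 1,1. Stack: [1, 1]
BINARY_OP - → 1 - 1 = 0. Stack: [0]
LOAD_CONST → push 12. Stack: [0, 12]
BINARY_OP - → 0 - 12 = -12. Stack: [-12]
STORE_FAST p → p=-12. Stack: []
LOAD_FAST_LOAD_FAST p,a → push -12,1. Stack: [-12, 1]
BINARY_OP // → -12 // 1 = -12. Stack: [-12]
STORE_FAST p → p=-12. Stack: []
LOAD_CONST → push 0. Stack: [0]
STORE_FAST i → i=0. Stack: []
LOAD_FAST i → push 0. Stack: [0]
LOAD_CONST → push 3. Stack: [0, 3]
COMPARE_OP bool(<) → 0 vs 3 = True. Stack: [True]
POP_JUMP_IF_FALSE → pop True; no jump. Stack: []
LOAD_FAST p → push -12. Stack: [-12]
LOAD_CONST → push 7. Stack: [-12, 7]
BINARY_OP * → -12 * 7 = -84. Stack: [-84]
STORE_FAST p → p=-84. Stack: []
LOAD_FAST i → push 0. Stack: [0]
LOAD_CONST → push 1. Stack: [0, 1]
BINARY_OP + → 0 + 1 = 1. Stack: [1]
STORE_FAST i → i=1. Stack: []
LOAD_FAST i → push 1. Stack: [1]
LOAD_CONST → push 3. Stack: [1, 3]
COMPARE_OP bool(<) → 1 vs 3 = True. Stack: [True]
POP_JUMP_IF_FALSE → pop True; no jump. Stack: []
LOAD_FAST p → push -84. Stack: [-84]
LOAD_CONST → push 7. Stack: [-84, 7]
BINARY_OP * → -84 * 7 = -588. Stack: [-588]
STORE_FAST p → p=-588. Stack: []
LOAD_FAST i → push 1. Stack: [1]
LOAD_CONST → push 1. Stack: [1, 1]
BINARY_OP + → 1 + 1 = 2. Stack: [2]
STORE_FAST i → i=2. Stack: []
LOAD_FAST i → push 2. Stack: [2]
LOAD_CONST → push 3. Stack: [2, 3]
COMPARE_OP bool(<) → 2 vs 3 = True. Stack: [True]
POP_JUMP_IF_FALSE → pop True; no jump. Stack: []
LOAD_FAST p → push -588. Stack: [-588]
LOAD_CONST → push 7. Stack: [-588, 7]
BINARY_OP * → -588 * 7 = -4116. Stack: [-4116]
STORE_FAST p → p=-4116. Stack: []
LOAD_FAST i → push 2. Stack: [2]
LOAD_CONST → push 1. Stack: [2, 1]
BINARY_OP + → 2 + 1 = 3. Stack: [3]
STORE_FAST i → i=3. Stack: []
LOAD_FAST i → push 3. Stack: [3]
LOAD_CONST → push 3. Stack: [3, 3]
COMPARE_OP bool(<) → 3 vs 3 = False. Stack: [False]
POP_JUMP_IF_FALSE → pop False; jump. Stack: []
LOAD_FAST p → push -4116. Stack: [-4116]
RETURN_VALUE → return -4116.

-4116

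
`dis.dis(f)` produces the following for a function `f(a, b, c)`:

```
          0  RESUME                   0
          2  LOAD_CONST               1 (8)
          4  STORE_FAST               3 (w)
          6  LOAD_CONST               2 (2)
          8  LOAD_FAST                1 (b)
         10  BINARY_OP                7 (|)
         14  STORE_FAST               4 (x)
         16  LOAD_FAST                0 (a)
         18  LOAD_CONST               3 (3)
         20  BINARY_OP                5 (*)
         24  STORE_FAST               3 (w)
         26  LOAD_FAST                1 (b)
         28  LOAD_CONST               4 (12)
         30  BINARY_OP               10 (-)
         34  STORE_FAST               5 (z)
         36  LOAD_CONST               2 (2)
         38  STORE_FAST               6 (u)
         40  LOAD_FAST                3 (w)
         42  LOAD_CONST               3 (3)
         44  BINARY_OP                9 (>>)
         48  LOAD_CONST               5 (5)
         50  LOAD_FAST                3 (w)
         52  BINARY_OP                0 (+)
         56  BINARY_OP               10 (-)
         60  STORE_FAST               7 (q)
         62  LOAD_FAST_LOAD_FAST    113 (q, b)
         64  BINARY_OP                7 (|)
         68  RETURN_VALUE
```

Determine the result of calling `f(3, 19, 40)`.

LOAD_CONST → push 8. Stack: [8]
STORE_FAST w → w=8. Stack: []
LOAD_CONST → push 2. Stack: [2]
LOAD_FAST b → push 19. Stack: [2, 19]
BINARY_OP | → 2 | 19 = 19. Stack: [19]
STORE_FAST x → x=19. Stack: []
LOAD_FAST a → push 3. Stack: [3]
LOAD_CONST → push 3. Stack: [3, 3]
BINARY_OP * → 3 * 3 = 9. Stack: [9]
STORE_FAST w → w=9. Stack: []
LOAD_FAST b → push 19. Stack: [19]
LOAD_CONST → push 12. Stack: [19, 12]
BINARY_OP - → 19 - 12 = 7. Stack: [7]
STORE_FAST z → z=7. Stack: []
LOAD_CONST → push 2. Stack: [2]
STORE_FAST u → u=2. Stack: []
LOAD_FAST w → push 9. Stack: [9]
LOAD_CONST → push 3. Stack: [9, 3]
BINARY_OP >> → 9 >> 3 = 1. Stack: [1]
LOAD_CONST → push 5. Stack: [1, 5]
LOAD_FAST w → push 9. Stack: [1, 5, 9]
BINARY_OP + → 5 + 9 = 14. Stack: [1, 14]
BINARY_OP - → 1 - 14 = -13. Stack: [-13]
STORE_FAST q → q=-13. Stack: []
LOAD_FAST_LOAD_FAST q,b → push -13,19. Stack: [-13, 19]
BINARY_OP | → -13 | 19 = -13. Stack: [-13]
RETURN_VALUE → return -13.

-13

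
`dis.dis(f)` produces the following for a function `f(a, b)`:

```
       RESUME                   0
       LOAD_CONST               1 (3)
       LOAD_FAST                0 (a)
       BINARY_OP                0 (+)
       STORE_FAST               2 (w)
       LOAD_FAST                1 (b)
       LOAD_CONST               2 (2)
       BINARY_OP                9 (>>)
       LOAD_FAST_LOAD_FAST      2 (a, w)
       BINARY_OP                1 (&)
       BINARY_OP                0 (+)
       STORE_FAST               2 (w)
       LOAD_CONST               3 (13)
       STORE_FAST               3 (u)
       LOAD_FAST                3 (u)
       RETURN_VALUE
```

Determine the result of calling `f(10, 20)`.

LOAD_CONST → push 3. Stack: [3]
LOAD_FAST a → push 10. Stack: [3, 10]
BINARY_OP + → 3 + 10 = 13. Stack: [13]
STORE_FAST w → w=13. Stack: []
LOAD_FAST b → push 20. Stack: [20]
LOAD_CONST → push 2. Stack: [20, 2]
BINARY_OP >> → 20 >> 2 = 5. Stack: [5]
LOAD_FAST_LOAD_FAST a,w → push 10,13. Stack: [5, 10, 13]
BINARY_OP & → 10 & 13 = 8. Stack: [5, 8]
BINARY_OP + → 5 + 8 = 13. Stack: [13]
STORE_FAST w → w=13. Stack: []
LOAD_CONST → push 13. Stack: [13]
STORE_FAST u → u=13. Stack: []
LOAD_FAST u → push 13. Stack: [13]
RETURN_VALUE → return 13.

13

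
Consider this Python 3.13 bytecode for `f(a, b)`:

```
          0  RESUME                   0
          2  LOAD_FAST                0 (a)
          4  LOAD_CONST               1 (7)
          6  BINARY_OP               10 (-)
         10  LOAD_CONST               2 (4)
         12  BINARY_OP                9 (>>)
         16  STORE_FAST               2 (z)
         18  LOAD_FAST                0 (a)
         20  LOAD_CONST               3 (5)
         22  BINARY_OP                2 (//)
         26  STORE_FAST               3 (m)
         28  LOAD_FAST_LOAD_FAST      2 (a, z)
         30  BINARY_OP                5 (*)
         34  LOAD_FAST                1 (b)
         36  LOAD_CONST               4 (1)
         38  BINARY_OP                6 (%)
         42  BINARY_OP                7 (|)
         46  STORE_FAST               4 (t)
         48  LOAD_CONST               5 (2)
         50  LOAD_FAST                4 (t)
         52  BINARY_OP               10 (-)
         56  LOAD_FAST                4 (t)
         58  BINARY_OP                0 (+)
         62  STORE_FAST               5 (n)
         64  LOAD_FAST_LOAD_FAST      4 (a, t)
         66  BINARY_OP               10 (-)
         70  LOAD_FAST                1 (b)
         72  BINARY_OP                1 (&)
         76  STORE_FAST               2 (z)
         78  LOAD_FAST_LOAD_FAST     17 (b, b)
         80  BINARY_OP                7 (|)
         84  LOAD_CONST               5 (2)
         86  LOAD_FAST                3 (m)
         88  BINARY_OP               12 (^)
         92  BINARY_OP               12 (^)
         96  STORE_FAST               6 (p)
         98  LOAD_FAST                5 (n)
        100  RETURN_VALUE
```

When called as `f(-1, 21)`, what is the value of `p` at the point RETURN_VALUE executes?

LOAD_FAST a → push -1. Stack: [-1]
LOAD_CONST → push 7. Stack: [-1, 7]
BINARY_OP - → -1 - 7 = -8. Stack: [-8]
LOAD_CONST → push 4. Stack: [-8, 4]
BINARY_OP >> → -8 >> 4 = -1. Stack: [-1]
STORE_FAST z → z=-1. Stack: []
LOAD_FAST a → push -1. Stack: [-1]
LOAD_CONST → push 5. Stack: [-1, 5]
BINARY_OP // → -1 // 5 = -1. Stack: [-1]
STORE_FAST m → m=-1. Stack: []
LOAD_FAST_LOAD_FAST a,z → push -1,-1. Stack: [-1, -1]
BINARY_OP * → -1 * -1 = 1. Stack: [1]
LOAD_FAST b → push 21. Stack: [1, 21]
LOAD_CONST → push 1. Stack: [1, 21, 1]
BINARY_OP % → 21 % 1 = 0. Stack: [1, 0]
BINARY_OP | → 1 | 0 = 1. Stack: [1]
STORE_FAST t → t=1. Stack: []
LOAD_CONST → push 2. Stack: [2]
LOAD_FAST t → push 1. Stack: [2, 1]
BINARY_OP - → 2 - 1 = 1. Stack: [1]
LOAD_FAST t → push 1. Stack: [1, 1]
BINARY_OP + → 1 + 1 = 2. Stack: [2]
STORE_FAST n → n=2. Stack: []
LOAD_FAST_LOAD_FAST a,t → push -1,1. Stack: [-1, 1]
BINARY_OP - → -1 - 1 = -2. Stack: [-2]
LOAD_FAST b → push 21. Stack: [-2, 21]
BINARY_OP & → -2 & 21 = 20. Stack: [20]
STORE_FAST z → z=20. Stack: []
LOAD_FAST_LOAD_FAST b,b → push 21,21. Stack: [21, 21]
BINARY_OP | → 21 | 21 = 21. Stack: [21]
LOAD_CONST → push 2. Stack: [21, 2]
LOAD_FAST m → push -1. Stack: [21, 2, -1]
BINARY_OP ^ → 2 ^ -1 = -3. Stack: [21, -3]
BINARY_OP ^ → 21 ^ -3 = -24. Stack: [-24]
STORE_FAST p → p=-24. Stack: []
LOAD_FAST n → push 2. Stack: [2]
RETURN_VALUE → return 2.

-24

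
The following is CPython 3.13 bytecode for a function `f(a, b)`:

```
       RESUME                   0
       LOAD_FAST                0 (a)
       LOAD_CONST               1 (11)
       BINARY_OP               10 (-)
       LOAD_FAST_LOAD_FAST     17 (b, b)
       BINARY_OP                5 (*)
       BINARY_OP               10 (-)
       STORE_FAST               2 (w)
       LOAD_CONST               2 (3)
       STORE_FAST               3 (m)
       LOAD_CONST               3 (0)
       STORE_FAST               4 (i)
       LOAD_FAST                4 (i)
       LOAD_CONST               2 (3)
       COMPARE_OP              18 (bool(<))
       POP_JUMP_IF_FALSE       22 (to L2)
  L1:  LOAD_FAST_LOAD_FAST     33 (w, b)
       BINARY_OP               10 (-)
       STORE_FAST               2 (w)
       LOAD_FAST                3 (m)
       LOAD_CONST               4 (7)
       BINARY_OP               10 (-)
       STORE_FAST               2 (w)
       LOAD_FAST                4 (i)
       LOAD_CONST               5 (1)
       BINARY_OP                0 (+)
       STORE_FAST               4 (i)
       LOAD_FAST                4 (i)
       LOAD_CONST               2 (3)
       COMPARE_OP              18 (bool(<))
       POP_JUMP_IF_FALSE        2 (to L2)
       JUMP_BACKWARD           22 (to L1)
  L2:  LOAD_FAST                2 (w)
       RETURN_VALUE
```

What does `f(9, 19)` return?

LOAD_FAST a → push 9. Stack: [9]
LOAD_CONST → push 11. Stack: [9, 11]
BINARY_OP - → 9 - 11 = -2. Stack: [-2]
LOAD_FAST_LOAD_FAST b,b → push 19,19. Stack: [-2, 19, 19]
BINARY_OP * → 19 * 19 = 361. Stack: [-2, 361]
BINARY_OP - → -2 - 361 = -363. Stack: [-363]
STORE_FAST w → w=-363. Stack: []
LOAD_CONST → push 3. Stack: [3]
STORE_FAST m → m=3. Stack: []
LOAD_CONST → push 0. Stack: [0]
STORE_FAST i → i=0. Stack: []
LOAD_FAST i → push 0. Stack: [0]
LOAD_CONST → push 3. Stack: [0, 3]
COMPARE_OP bool(<) → 0 vs 3 = True. Stack: [True]
POP_JUMP_IF_FALSE → pop True; no jump. Stack: []
LOAD_FAST_LOAD_FAST w,b → push -363,19. Stack: [-363, 19]
BINARY_OP - → -363 - 19 = -382. Stack: [-382]
STORE_FAST w → w=-382. Stack: []
LOAD_FAST m → push 3. Stack: [3]
LOAD_CONST → push 7. Stack: [3, 7]
BINARY_OP - → 3 - 7 = -4. Stack: [-4]
STORE_FAST w → w=-4. Stack: []
LOAD_FAST i → push 0. Stack: [0]
LOAD_CONST → push 1. Stack: [0, 1]
BINARY_OP + → 0 + 1 = 1. Stack: [1]
STORE_FAST i → i=1. Stack: []
LOAD_FAST i → push 1. Stack: [1]
LOAD_CONST → push 3. Stack: [1, 3]
COMPARE_OP bool(<) → 1 vs 3 = True. Stack: [True]
POP_JUMP_IF_FALSE → pop True; no jump. Stack: []
LOAD_FAST_LOAD_FAST w,b → push -4,19. Stack: [-4, 19]
BINARY_OP - → -4 - 19 = -23. Stack: [-23]
STORE_FAST w → w=-23. Stack: []
LOAD_FAST m → push 3. Stack: [3]
LOAD_CONST → push 7. Stack: [3, 7]
BINARY_OP - → 3 - 7 = -4. Stack: [-4]
STORE_FAST w → w=-4. Stack: []
LOAD_FAST i → push 1. Stack: [1]
LOAD_CONST → push 1. Stack: [1, 1]
BINARY_OP + → 1 + 1 = 2. Stack: [2]
STORE_FAST i → i=2. Stack: []
LOAD_FAST i → push 2. Stack: [2]
LOAD_CONST → push 3. Stack: [2, 3]
COMPARE_OP bool(<) → 2 vs 3 = True. Stack: [True]
POP_JUMP_IF_FALSE → pop True; no jump. Stack: []
LOAD_FAST_LOAD_FAST w,b → push -4,19. Stack: [-4, 19]
BINARY_OP - → -4 - 19 = -23. Stack: [-23]
STORE_FAST w → w=-23. Stack: []
LOAD_FAST m → push 3. Stack: [3]
LOAD_CONST → push 7. Stack: [3, 7]
BINARY_OP - → 3 - 7 = -4. Stack: [-4]
STORE_FAST w → w=-4. Stack: []
LOAD_FAST i → push 2. Stack: [2]
LOAD_CONST → push 1. Stack: [2, 1]
BINARY_OP + → 2 + 1 = 3. Stack: [3]
STORE_FAST i → i=3. Stack: []
LOAD_FAST i → push 3. Stack: [3]
LOAD_CONST → push 3. Stack: [3, 3]
COMPARE_OP bool(<) → 3 vs 3 = False. Stack: [False]
POP_JUMP_IF_FALSE → pop False; jump. Stack: []
LOAD_FAST w → push -4. Stack: [-4]
RETURN_VALUE → return -4.

-4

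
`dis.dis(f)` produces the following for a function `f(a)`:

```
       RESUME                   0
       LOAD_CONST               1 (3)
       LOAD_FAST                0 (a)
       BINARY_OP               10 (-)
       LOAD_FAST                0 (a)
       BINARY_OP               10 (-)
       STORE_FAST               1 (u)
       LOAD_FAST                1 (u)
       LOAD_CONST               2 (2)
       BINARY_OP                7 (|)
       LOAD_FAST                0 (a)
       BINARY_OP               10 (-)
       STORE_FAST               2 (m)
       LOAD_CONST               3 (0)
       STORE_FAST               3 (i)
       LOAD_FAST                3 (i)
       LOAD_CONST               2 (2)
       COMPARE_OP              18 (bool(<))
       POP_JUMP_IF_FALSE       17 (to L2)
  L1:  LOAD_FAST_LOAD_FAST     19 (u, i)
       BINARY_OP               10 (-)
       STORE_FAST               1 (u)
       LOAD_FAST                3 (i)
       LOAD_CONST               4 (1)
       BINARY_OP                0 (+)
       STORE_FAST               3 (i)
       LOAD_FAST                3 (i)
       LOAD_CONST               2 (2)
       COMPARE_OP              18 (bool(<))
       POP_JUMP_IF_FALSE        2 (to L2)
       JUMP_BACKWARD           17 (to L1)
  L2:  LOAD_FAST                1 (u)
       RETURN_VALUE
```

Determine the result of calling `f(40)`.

-78

LOAD_CONST → push 3. Stack: [3]
LOAD_FAST a → push 40. Stack: [3, 40]
BINARY_OP - → 3 - 40 = -37. Stack: [-37]
LOAD_FAST a → push 40. Stack: [-37, 40]
BINARY_OP - → -37 - 40 = -77. Stack: [-77]
STORE_FAST u → u=-77. Stack: []
LOAD_FAST u → push -77. Stack: [-77]
LOAD_CONST → push 2. Stack: [-77, 2]
BINARY_OP | → -77 | 2 = -77. Stack: [-77]
LOAD_FAST a → push 40. Stack: [-77, 40]
BINARY_OP - → -77 - 40 = -117. Stack: [-117]
STORE_FAST m → m=-117. Stack: []
LOAD_CONST → push 0. Stack: [0]
STORE_FAST i → i=0. Stack: []
LOAD_FAST i → push 0. Stack: [0]
LOAD_CONST → push 2. Stack: [0, 2]
COMPARE_OP bool(<) → 0 vs 2 = True. Stack: [True]
POP_JUMP_IF_FALSE → pop True; no jump. Stack: []
LOAD_FAST_LOAD_FAST u,i → push -77,0. Stack: [-77, 0]
BINARY_OP - → -77 - 0 = -77. Stack: [-77]
STORE_FAST u → u=-77. Stack: []
LOAD_FAST i → push 0. Stack: [0]
LOAD_CONST → push 1. Stack: [0, 1]
BINARY_OP + → 0 + 1 = 1. Stack: [1]
STORE_FAST i → i=1. Stack: []
LOAD_FAST i → push 1. Stack: [1]
LOAD_CONST → push 2. Stack: [1, 2]
COMPARE_OP bool(<) → 1 vs 2 = True. Stack: [True]
POP_JUMP_IF_FALSE → pop True; no jump. Stack: []
LOAD_FAST_LOAD_FAST u,i → push -77,1. Stack: [-77, 1]
BINARY_OP - → -77 - 1 = -78. Stack: [-78]
STORE_FAST u → u=-78. Stack: []
LOAD_FAST i → push 1. Stack: [1]
LOAD_CONST → push 1. Stack: [1, 1]
BINARY_OP + → 1 + 1 = 2. Stack: [2]
STORE_FAST i → i=2. Stack: []
LOAD_FAST i → push 2. Stack: [2]
LOAD_CONST → push 2. Stack: [2, 2]
COMPARE_OP bool(<) → 2 vs 2 = False. Stack: [False]
POP_JUMP_IF_FALSE → pop False; jump. Stack: []
LOAD_FAST u → push -78. Stack: [-78]
RETURN_VALUE → return -78.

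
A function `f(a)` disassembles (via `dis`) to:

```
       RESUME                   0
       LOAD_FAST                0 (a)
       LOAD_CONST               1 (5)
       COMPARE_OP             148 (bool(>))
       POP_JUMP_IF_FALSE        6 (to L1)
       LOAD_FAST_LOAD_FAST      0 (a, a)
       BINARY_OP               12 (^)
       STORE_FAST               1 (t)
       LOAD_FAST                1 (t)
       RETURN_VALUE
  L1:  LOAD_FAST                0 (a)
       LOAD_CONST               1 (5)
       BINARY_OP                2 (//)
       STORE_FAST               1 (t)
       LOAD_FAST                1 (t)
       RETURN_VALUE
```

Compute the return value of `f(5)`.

1

LOAD_FAST a → push 5. Stack: [5]
LOAD_CONST → push 5. Stack: [5, 5]
COMPARE_OP bool(>) → 5 vs 5 = False. Stack: [False]
POP_JUMP_IF_FALSE → pop False; jump. Stack: []
LOAD_FAST a → push 5. Stack: [5]
LOAD_CONST → push 5. Stack: [5, 5]
BINARY_OP // → 5 // 5 = 1. Stack: [1]
STORE_FAST t → t=1. Stack: []
LOAD_FAST t → push 1. Stack: [1]
RETURN_VALUE → return 1.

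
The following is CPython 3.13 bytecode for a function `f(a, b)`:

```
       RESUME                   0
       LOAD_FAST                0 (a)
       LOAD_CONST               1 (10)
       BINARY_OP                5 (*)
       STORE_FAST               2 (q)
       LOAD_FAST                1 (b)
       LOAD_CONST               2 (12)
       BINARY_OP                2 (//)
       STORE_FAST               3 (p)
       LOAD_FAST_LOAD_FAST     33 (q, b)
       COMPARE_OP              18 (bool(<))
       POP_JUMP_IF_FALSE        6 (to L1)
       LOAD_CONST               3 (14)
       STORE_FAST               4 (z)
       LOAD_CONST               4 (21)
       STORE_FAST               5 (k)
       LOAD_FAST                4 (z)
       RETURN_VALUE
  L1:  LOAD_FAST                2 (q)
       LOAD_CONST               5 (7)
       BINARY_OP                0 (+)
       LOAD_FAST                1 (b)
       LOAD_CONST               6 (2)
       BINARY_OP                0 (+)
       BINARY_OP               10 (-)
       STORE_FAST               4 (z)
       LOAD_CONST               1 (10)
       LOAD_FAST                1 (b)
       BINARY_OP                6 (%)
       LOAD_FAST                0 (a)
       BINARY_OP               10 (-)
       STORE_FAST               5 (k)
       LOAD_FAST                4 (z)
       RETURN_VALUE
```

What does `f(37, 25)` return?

LOAD_FAST a → push 37. Stack: [37]
LOAD_CONST → push 10. Stack: [37, 10]
BINARY_OP * → 37 * 10 = 370. Stack: [370]
STORE_FAST q → q=370. Stack: []
LOAD_FAST b → push 25. Stack: [25]
LOAD_CONST → push 12. Stack: [25, 12]
BINARY_OP // → 25 // 12 = 2. Stack: [2]
STORE_FAST p → p=2. Stack: []
LOAD_FAST_LOAD_FAST q,b → push 370,25. Stack: [370, 25]
COMPARE_OP bool(<) → 370 vs 25 = False. Stack: [False]
POP_JUMP_IF_FALSE → pop False; jump. Stack: []
LOAD_FAST q → push 370. Stack: [370]
LOAD_CONST → push 7. Stack: [370, 7]
BINARY_OP + → 370 + 7 = 377. Stack: [377]
LOAD_FAST b → push 25. Stack: [377, 25]
LOAD_CONST → push 2. Stack: [377, 25, 2]
BINARY_OP + → 25 + 2 = 27. Stack: [377, 27]
BINARY_OP - → 377 - 27 = 350. Stack: [350]
STORE_FAST z → z=350. Stack: []
LOAD_CONST → push 10. Stack: [10]
LOAD_FAST b → push 25. Stack: [10, 25]
BINARY_OP % → 10 % 25 = 10. Stack: [10]
LOAD_FAST a → push 37. Stack: [10, 37]
BINARY_OP - → 10 - 37 = -27. Stack: [-27]
STORE_FAST k → k=-27. Stack: []
LOAD_FAST z → push 350. Stack: [350]
RETURN_VALUE → return 350.

350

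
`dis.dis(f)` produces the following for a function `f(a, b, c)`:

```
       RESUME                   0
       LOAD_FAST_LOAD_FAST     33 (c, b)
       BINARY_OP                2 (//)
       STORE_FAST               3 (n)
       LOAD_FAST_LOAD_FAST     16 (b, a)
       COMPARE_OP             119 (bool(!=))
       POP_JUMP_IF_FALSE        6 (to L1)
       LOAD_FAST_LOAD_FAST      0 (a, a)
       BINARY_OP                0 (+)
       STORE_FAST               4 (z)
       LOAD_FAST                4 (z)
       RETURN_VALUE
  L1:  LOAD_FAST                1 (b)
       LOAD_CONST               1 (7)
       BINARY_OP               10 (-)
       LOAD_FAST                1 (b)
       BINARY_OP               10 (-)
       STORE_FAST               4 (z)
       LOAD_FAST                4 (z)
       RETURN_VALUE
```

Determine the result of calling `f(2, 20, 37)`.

LOAD_FAST_LOAD_FAST c,b → push 37,20. Stack: [37, 20]
BINARY_OP // → 37 // 20 = 1. Stack: [1]
STORE_FAST n → n=1. Stack: []
LOAD_FAST_LOAD_FAST b,a → push 20,2. Stack: [20, 2]
COMPARE_OP bool(!=) → 20 vs 2 = True. Stack: [True]
POP_JUMP_IF_FALSE → pop True; no jump. Stack: []
LOAD_FAST_LOAD_FAST a,a → push 2,2. Stack: [2, 2]
BINARY_OP + → 2 + 2 = 4. Stack: [4]
STORE_FAST z → z=4. Stack: []
LOAD_FAST z → push 4. Stack: [4]
RETURN_VALUE → return 4.

4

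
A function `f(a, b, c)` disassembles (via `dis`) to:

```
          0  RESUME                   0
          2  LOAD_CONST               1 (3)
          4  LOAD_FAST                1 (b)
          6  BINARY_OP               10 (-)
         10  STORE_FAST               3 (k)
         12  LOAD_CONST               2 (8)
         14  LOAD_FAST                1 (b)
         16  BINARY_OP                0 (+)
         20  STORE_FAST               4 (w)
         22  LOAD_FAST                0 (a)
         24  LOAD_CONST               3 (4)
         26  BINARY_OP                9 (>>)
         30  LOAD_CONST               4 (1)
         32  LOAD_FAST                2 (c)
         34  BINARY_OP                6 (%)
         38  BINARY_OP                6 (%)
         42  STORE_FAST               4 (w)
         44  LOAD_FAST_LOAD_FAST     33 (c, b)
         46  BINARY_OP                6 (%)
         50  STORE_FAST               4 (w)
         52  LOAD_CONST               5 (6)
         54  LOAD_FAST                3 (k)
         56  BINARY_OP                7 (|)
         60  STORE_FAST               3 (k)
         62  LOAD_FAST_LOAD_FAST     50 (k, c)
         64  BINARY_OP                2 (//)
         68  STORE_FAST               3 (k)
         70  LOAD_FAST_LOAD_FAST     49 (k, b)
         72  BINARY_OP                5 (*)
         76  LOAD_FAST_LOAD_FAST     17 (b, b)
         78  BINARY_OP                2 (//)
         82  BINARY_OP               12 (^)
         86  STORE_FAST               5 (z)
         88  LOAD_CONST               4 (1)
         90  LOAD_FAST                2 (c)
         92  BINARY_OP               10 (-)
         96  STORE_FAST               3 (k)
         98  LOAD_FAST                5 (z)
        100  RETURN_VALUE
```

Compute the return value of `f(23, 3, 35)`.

1

LOAD_CONST → push 3. Stack: [3]
LOAD_FAST b → push 3. Stack: [3, 3]
BINARY_OP - → 3 - 3 = 0. Stack: [0]
STORE_FAST k → k=0. Stack: []
LOAD_CONST → push 8. Stack: [8]
LOAD_FAST b → push 3. Stack: [8, 3]
BINARY_OP + → 8 + 3 = 11. Stack: [11]
STORE_FAST w → w=11. Stack: []
LOAD_FAST a → push 23. Stack: [23]
LOAD_CONST → push 4. Stack: [23, 4]
BINARY_OP >> → 23 >> 4 = 1. Stack: [1]
LOAD_CONST → push 1. Stack: [1, 1]
LOAD_FAST c → push 35. Stack: [1, 1, 35]
BINARY_OP % → 1 % 35 = 1. Stack: [1, 1]
BINARY_OP % → 1 % 1 = 0. Stack: [0]
STORE_FAST w → w=0. Stack: []
LOAD_FAST_LOAD_FAST c,b → push 35,3. Stack: [35, 3]
BINARY_OP % → 35 % 3 = 2. Stack: [2]
STORE_FAST w → w=2. Stack: []
LOAD_CONST → push 6. Stack: [6]
LOAD_FAST k → push 0. Stack: [6, 0]
BINARY_OP | → 6 | 0 = 6. Stack: [6]
STORE_FAST k → k=6. Stack: []
LOAD_FAST_LOAD_FAST k,c → push 6,35. Stack: [6, 35]
BINARY_OP // → 6 // 35 = 0. Stack: [0]
STORE_FAST k → k=0. Stack: []
LOAD_FAST_LOAD_FAST k,b → push 0,3. Stack: [0, 3]
BINARY_OP * → 0 * 3 = 0. Stack: [0]
LOAD_FAST_LOAD_FAST b,b → push 3,3. Stack: [0, 3, 3]
BINARY_OP // → 3 // 3 = 1. Stack: [0, 1]
BINARY_OP ^ → 0 ^ 1 = 1. Stack: [1]
STORE_FAST z → z=1. Stack: []
LOAD_CONST → push 1. Stack: [1]
LOAD_FAST c → push 35. Stack: [1, 35]
BINARY_OP - → 1 - 35 = -34. Stack: [-34]
STORE_FAST k → k=-34. Stack: []
LOAD_FAST z → push 1. Stack: [1]
RETURN_VALUE → return 1.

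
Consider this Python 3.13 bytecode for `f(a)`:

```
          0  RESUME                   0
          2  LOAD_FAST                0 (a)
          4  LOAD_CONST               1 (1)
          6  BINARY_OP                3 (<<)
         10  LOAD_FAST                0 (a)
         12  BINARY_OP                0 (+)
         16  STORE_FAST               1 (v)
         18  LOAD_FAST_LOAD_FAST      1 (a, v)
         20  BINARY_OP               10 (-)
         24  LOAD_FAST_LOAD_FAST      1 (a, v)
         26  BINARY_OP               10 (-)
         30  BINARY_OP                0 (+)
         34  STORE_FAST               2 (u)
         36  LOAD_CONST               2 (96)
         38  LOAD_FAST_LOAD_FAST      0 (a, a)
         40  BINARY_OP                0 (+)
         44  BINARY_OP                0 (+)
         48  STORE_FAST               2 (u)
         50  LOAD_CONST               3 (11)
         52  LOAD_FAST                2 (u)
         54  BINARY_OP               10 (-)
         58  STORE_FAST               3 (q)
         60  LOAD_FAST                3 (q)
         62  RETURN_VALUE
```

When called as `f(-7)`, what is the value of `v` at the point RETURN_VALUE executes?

LOAD_FAST a → push -7. Stack: [-7]
LOAD_CONST → push 1. Stack: [-7, 1]
BINARY_OP << → -7 << 1 = -14. Stack: [-14]
LOAD_FAST a → push -7. Stack: [-14, -7]
BINARY_OP + → -14 + -7 = -21. Stack: [-21]
STORE_FAST v → v=-21. Stack: []
LOAD_FAST_LOAD_FAST a,v → push -7,-21. Stack: [-7, -21]
BINARY_OP - → -7 - -21 = 14. Stack: [14]
LOAD_FAST_LOAD_FAST a,v → push -7,-21. Stack: [14, -7, -21]
BINARY_OP - → -7 - -21 = 14. Stack: [14, 14]
BINARY_OP + → 14 + 14 = 28. Stack: [28]
STORE_FAST u → u=28. Stack: []
LOAD_CONST → push 96. Stack: [96]
LOAD_FAST_LOAD_FAST a,a → push -7,-7. Stack: [96, -7, -7]
BINARY_OP + → -7 + -7 = -14. Stack: [96, -14]
BINARY_OP + → 96 + -14 = 82. Stack: [82]
STORE_FAST u → u=82. Stack: []
LOAD_CONST → push 11. Stack: [11]
LOAD_FAST u → push 82. Stack: [11, 82]
BINARY_OP - → 11 - 82 = -71. Stack: [-71]
STORE_FAST q → q=-71. Stack: []
LOAD_FAST q → push -71. Stack: [-71]
RETURN_VALUE → return -71.

-21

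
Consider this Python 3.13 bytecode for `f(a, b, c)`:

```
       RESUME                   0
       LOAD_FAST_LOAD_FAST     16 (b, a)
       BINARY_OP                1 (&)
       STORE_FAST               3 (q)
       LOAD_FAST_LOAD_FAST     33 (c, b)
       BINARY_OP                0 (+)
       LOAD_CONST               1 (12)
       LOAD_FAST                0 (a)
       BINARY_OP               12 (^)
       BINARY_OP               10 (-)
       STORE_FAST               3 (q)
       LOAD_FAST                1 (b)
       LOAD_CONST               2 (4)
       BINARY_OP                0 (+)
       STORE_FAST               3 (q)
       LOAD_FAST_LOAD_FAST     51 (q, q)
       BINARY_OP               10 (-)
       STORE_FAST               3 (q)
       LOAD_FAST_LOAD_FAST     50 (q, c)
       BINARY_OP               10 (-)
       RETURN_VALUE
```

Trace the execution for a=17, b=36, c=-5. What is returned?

LOAD_FAST_LOAD_FAST b,a → push 36,17. Stack: [36, 17]
BINARY_OP & → 36 & 17 = 0. Stack: [0]
STORE_FAST q → q=0. Stack: []
LOAD_FAST_LOAD_FAST c,b → push -5,36. Stack: [-5, 36]
BINARY_OP + → -5 + 36 = 31. Stack: [31]
LOAD_CONST → push 12. Stack: [31, 12]
LOAD_FAST a → push 17. Stack: [31, 12, 17]
BINARY_OP ^ → 12 ^ 17 = 29. Stack: [31, 29]
BINARY_OP - → 31 - 29 = 2. Stack: [2]
STORE_FAST q → q=2. Stack: []
LOAD_FAST b → push 36. Stack: [36]
LOAD_CONST → push 4. Stack: [36, 4]
BINARY_OP + → 36 + 4 = 40. Stack: [40]
STORE_FAST q → q=40. Stack: []
LOAD_FAST_LOAD_FAST q,q → push 40,40. Stack: [40, 40]
BINARY_OP - → 40 - 40 = 0. Stack: [0]
STORE_FAST q → q=0. Stack: []
LOAD_FAST_LOAD_FAST q,c → push 0,-5. Stack: [0, -5]
BINARY_OP - → 0 - -5 = 5. Stack: [5]
RETURN_VALUE → return 5.

5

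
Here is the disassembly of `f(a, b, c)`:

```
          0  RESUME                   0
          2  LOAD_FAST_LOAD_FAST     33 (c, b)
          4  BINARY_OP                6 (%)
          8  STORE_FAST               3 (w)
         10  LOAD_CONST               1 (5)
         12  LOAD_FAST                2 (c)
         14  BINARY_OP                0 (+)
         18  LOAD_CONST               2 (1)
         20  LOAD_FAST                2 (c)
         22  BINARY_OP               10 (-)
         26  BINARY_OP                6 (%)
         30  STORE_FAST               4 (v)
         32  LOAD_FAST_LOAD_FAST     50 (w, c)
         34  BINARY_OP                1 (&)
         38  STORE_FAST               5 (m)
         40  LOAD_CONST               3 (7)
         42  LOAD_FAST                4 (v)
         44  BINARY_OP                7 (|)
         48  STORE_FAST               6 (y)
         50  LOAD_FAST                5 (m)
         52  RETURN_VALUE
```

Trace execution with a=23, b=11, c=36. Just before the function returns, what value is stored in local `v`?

-29

LOAD_FAST_LOAD_FAST c,b → push 36,11. Stack: [36, 11]
BINARY_OP % → 36 % 11 = 3. Stack: [3]
STORE_FAST w → w=3. Stack: []
LOAD_CONST → push 5. Stack: [5]
LOAD_FAST c → push 36. Stack: [5, 36]
BINARY_OP + → 5 + 36 = 41. Stack: [41]
LOAD_CONST → push 1. Stack: [41, 1]
LOAD_FAST c → push 36. Stack: [41, 1, 36]
BINARY_OP - → 1 - 36 = -35. Stack: [41, -35]
BINARY_OP % → 41 % -35 = -29. Stack: [-29]
STORE_FAST v → v=-29. Stack: []
LOAD_FAST_LOAD_FAST w,c → push 3,36. Stack: [3, 36]
BINARY_OP & → 3 & 36 = 0. Stack: [0]
STORE_FAST m → m=0. Stack: []
LOAD_CONST → push 7. Stack: [7]
LOAD_FAST v → push -29. Stack: [7, -29]
BINARY_OP | → 7 | -29 = -25. Stack: [-25]
STORE_FAST y → y=-25. Stack: []
LOAD_FAST m → push 0. Stack: [0]
RETURN_VALUE → return 0.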